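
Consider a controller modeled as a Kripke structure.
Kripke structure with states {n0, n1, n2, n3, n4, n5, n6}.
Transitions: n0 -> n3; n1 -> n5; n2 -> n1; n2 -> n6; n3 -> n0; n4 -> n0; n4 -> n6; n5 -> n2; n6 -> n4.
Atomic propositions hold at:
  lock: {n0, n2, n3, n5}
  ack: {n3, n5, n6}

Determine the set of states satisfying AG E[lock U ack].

{n0, n3}

E[lock U ack]: least fixpoint, start Z0 = Sat(ack) = {n3, n5, n6}, add states in Sat(lock) with some successor in Z. Z1 = {n0, n2, n3, n5, n6}; fixed.
Sat(E[lock U ack]) = {n0, n2, n3, n5, n6}
AG E[lock U ack]: greatest fixpoint, start Z0 = {n0, n2, n3, n5, n6}, keep only states in Sat with every successor in Z. Z1 = {n0, n3, n5}; Z2 = {n0, n3}; fixed.
Sat(AG E[lock U ack]) = {n0, n3}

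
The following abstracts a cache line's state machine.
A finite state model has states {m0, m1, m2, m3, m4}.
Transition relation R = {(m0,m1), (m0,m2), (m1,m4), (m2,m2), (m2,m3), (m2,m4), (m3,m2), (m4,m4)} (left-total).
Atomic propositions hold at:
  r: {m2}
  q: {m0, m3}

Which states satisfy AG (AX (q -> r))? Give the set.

Sat(q -> r) = {m1, m2, m4}
Sat(AX (q -> r)) = {s : every successor in {m1, m2, m4}} = {m0, m1, m3, m4}
AG (AX (q -> r)): greatest fixpoint, start Z0 = {m0, m1, m3, m4}, keep only states in Sat with every successor in Z. Z1 = {m1, m4}; fixed.
Sat(AG (AX (q -> r))) = {m1, m4}

{m1, m4}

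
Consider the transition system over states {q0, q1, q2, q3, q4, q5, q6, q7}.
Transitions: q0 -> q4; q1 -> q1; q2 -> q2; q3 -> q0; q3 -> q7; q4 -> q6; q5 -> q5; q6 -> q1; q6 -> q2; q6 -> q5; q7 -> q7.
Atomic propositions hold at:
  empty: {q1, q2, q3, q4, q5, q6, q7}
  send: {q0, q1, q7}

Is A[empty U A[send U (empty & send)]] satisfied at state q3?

No

Sat(empty & send) = {q1, q7}
A[send U (empty & send)]: least fixpoint, start Z0 = Sat((empty & send)) = {q1, q7}, add states in Sat(send) with every successor in Z. Already a fixed point.
Sat(A[send U (empty & send)]) = {q1, q7}
A[empty U A[send U (empty & send)]]: least fixpoint, start Z0 = Sat(A[send U (empty & send)]) = {q1, q7}, add states in Sat(empty) with every successor in Z. Already a fixed point.
Sat(A[empty U A[send U (empty & send)]]) = {q1, q7}
q3 ∉ Sat(A[empty U A[send U (empty & send)]]) = {q1, q7}, so the formula does not hold at q3.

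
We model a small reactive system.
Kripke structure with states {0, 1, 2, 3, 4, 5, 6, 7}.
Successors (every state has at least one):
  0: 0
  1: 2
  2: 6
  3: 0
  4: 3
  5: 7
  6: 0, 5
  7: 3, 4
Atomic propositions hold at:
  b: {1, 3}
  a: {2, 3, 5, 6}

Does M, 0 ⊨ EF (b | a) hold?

No

Sat(b | a) = {1, 2, 3, 5, 6}
EF (b | a): least fixpoint, start Z0 = {1, 2, 3, 5, 6}, add states with some successor in Z. Z1 = {1, 2, 3, 4, 5, 6, 7}; fixed.
Sat(EF (b | a)) = {1, 2, 3, 4, 5, 6, 7}
0 ∉ Sat(EF (b | a)) = {1, 2, 3, 4, 5, 6, 7}, so the formula does not hold at 0.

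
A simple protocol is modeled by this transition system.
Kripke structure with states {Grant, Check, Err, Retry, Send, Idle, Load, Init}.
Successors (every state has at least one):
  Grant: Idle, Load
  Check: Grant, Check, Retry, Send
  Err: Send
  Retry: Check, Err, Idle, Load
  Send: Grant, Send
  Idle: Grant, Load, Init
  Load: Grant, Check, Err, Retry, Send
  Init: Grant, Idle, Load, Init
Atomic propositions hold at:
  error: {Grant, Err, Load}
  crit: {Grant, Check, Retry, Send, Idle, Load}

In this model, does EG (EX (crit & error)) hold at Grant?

Sat(crit & error) = {Grant, Load}
Sat(EX (crit & error)) = {s : some successor in {Grant, Load}} = {Grant, Check, Retry, Send, Idle, Load, Init}
EG (EX (crit & error)): greatest fixpoint, start Z0 = {Grant, Check, Retry, Send, Idle, Load, Init}, keep only states in Sat with some successor in Z. Already a fixed point.
Sat(EG (EX (crit & error))) = {Grant, Check, Retry, Send, Idle, Load, Init}
Grant ∈ Sat(EG (EX (crit & error))) = {Grant, Check, Retry, Send, Idle, Load, Init}, so the formula holds at Grant.

Yes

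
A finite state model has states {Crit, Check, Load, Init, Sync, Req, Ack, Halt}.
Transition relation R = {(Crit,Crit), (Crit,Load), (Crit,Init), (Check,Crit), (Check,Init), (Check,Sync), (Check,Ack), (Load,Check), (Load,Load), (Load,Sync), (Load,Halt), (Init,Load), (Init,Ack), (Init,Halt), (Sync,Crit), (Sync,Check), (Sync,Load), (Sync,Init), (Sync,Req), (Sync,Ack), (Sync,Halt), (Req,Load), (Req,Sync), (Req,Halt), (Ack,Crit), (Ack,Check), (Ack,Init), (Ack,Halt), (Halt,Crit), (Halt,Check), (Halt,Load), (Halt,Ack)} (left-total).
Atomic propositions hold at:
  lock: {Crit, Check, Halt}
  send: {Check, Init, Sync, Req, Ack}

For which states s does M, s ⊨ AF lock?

AF lock: least fixpoint, start Z0 = {Crit, Check, Halt}, add states with every successor in Z. Already a fixed point.
Sat(AF lock) = {Crit, Check, Halt}

{Crit, Check, Halt}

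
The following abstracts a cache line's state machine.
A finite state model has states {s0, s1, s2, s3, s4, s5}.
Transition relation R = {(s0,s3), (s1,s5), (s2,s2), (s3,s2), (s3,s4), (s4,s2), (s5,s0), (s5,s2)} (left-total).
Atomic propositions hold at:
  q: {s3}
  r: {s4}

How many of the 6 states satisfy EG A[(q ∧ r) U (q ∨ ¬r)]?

Sat(q ∧ r) = ∅
Sat(¬r) = {s0, s1, s2, s3, s5}
Sat(q ∨ ¬r) = {s0, s1, s2, s3, s5}
A[(q ∧ r) U (q ∨ ¬r)]: least fixpoint, start Z0 = Sat((q ∨ ¬r)) = {s0, s1, s2, s3, s5}, add states in Sat(q ∧ r) with every successor in Z. Already a fixed point.
Sat(A[(q ∧ r) U (q ∨ ¬r)]) = {s0, s1, s2, s3, s5}
EG A[(q ∧ r) U (q ∨ ¬r)]: greatest fixpoint, start Z0 = {s0, s1, s2, s3, s5}, keep only states in Sat with some successor in Z. Already a fixed point.
Sat(EG A[(q ∧ r) U (q ∨ ¬r)]) = {s0, s1, s2, s3, s5}
|Sat(EG A[(q ∧ r) U (q ∨ ¬r)])| = |{s0, s1, s2, s3, s5}| = 5.

5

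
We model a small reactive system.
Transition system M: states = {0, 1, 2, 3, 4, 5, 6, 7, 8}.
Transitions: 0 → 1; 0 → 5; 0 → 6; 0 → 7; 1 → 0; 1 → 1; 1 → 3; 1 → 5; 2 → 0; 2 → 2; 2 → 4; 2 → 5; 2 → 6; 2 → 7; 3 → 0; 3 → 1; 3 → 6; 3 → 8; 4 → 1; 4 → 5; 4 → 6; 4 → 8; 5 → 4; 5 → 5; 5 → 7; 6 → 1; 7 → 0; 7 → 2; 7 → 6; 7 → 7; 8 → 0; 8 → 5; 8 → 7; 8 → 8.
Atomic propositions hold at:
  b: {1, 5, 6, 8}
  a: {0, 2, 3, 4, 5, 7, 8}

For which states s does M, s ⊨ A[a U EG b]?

{1, 4, 5, 6, 8}

EG b: greatest fixpoint, start Z0 = {1, 5, 6, 8}, keep only states in Sat with some successor in Z. Already a fixed point.
Sat(EG b) = {1, 5, 6, 8}
A[a U EG b]: least fixpoint, start Z0 = Sat(EG b) = {1, 5, 6, 8}, add states in Sat(a) with every successor in Z. Z1 = {1, 4, 5, 6, 8}; fixed.
Sat(A[a U EG b]) = {1, 4, 5, 6, 8}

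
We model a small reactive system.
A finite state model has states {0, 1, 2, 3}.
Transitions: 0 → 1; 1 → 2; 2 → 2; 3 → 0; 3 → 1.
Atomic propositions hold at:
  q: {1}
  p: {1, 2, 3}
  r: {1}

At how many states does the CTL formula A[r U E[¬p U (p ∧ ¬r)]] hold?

3

Sat(¬p) = {0}
Sat(¬r) = {0, 2, 3}
Sat(p ∧ ¬r) = {2, 3}
E[¬p U (p ∧ ¬r)]: least fixpoint, start Z0 = Sat((p ∧ ¬r)) = {2, 3}, add states in Sat(¬p) with some successor in Z. Already a fixed point.
Sat(E[¬p U (p ∧ ¬r)]) = {2, 3}
A[r U E[¬p U (p ∧ ¬r)]]: least fixpoint, start Z0 = Sat(E[¬p U (p ∧ ¬r)]) = {2, 3}, add states in Sat(r) with every successor in Z. Z1 = {1, 2, 3}; fixed.
Sat(A[r U E[¬p U (p ∧ ¬r)]]) = {1, 2, 3}
|Sat(A[r U E[¬p U (p ∧ ¬r)]])| = |{1, 2, 3}| = 3.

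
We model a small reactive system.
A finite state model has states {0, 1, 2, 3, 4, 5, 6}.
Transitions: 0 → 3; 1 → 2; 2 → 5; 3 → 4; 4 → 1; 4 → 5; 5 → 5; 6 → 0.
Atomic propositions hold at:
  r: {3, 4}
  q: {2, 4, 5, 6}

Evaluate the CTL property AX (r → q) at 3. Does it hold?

Sat(r → q) = {0, 1, 2, 4, 5, 6}
Sat(AX (r → q)) = {s : every successor in {0, 1, 2, 4, 5, 6}} = {1, 2, 3, 4, 5, 6}
3 ∈ Sat(AX (r → q)) = {1, 2, 3, 4, 5, 6}, so the formula holds at 3.

Yes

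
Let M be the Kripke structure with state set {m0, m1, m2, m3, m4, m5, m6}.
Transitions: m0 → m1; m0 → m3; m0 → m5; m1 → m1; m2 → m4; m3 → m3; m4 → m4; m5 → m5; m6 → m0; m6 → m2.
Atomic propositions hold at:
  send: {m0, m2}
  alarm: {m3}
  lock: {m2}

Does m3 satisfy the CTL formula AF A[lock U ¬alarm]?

Sat(¬alarm) = {m0, m1, m2, m4, m5, m6}
A[lock U ¬alarm]: least fixpoint, start Z0 = Sat(¬alarm) = {m0, m1, m2, m4, m5, m6}, add states in Sat(lock) with every successor in Z. Already a fixed point.
Sat(A[lock U ¬alarm]) = {m0, m1, m2, m4, m5, m6}
AF A[lock U ¬alarm]: least fixpoint, start Z0 = {m0, m1, m2, m4, m5, m6}, add states with every successor in Z. Already a fixed point.
Sat(AF A[lock U ¬alarm]) = {m0, m1, m2, m4, m5, m6}
m3 ∉ Sat(AF A[lock U ¬alarm]) = {m0, m1, m2, m4, m5, m6}, so the formula does not hold at m3.

No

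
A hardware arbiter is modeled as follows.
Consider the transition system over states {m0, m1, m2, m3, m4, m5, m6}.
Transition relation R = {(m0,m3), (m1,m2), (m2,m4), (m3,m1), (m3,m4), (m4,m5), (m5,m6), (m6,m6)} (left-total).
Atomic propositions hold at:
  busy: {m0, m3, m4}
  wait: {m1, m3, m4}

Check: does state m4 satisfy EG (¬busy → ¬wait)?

Sat(¬busy) = {m1, m2, m5, m6}
Sat(¬wait) = {m0, m2, m5, m6}
Sat(¬busy → ¬wait) = {m0, m2, m3, m4, m5, m6}
EG (¬busy → ¬wait): greatest fixpoint, start Z0 = {m0, m2, m3, m4, m5, m6}, keep only states in Sat with some successor in Z. Already a fixed point.
Sat(EG (¬busy → ¬wait)) = {m0, m2, m3, m4, m5, m6}
m4 ∈ Sat(EG (¬busy → ¬wait)) = {m0, m2, m3, m4, m5, m6}, so the formula holds at m4.

Yes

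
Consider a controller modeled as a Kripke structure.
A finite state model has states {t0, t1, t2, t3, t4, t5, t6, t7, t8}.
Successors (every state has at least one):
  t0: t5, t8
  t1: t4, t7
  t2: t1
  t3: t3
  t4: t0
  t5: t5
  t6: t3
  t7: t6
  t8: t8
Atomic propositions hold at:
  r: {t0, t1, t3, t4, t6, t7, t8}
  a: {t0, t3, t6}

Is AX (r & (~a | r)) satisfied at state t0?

No

Sat(~a) = {t1, t2, t4, t5, t7, t8}
Sat(~a | r) = {t0, t1, t2, t3, t4, t5, t6, t7, t8}
Sat(r & (~a | r)) = {t0, t1, t3, t4, t6, t7, t8}
Sat(AX (r & (~a | r))) = {s : every successor in {t0, t1, t3, t4, t6, t7, t8}} = {t1, t2, t3, t4, t6, t7, t8}
t0 ∉ Sat(AX (r & (~a | r))) = {t1, t2, t3, t4, t6, t7, t8}, so the formula does not hold at t0.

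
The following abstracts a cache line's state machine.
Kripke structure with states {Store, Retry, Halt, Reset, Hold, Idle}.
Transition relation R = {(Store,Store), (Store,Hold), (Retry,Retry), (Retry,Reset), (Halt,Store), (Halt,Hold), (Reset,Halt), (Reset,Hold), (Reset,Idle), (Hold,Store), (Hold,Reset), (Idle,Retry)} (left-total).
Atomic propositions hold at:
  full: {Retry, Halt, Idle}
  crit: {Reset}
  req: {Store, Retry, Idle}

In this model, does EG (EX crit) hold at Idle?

No

Sat(EX crit) = {s : some successor in {Reset}} = {Retry, Hold}
EG (EX crit): greatest fixpoint, start Z0 = {Retry, Hold}, keep only states in Sat with some successor in Z. Z1 = {Retry}; fixed.
Sat(EG (EX crit)) = {Retry}
Idle ∉ Sat(EG (EX crit)) = {Retry}, so the formula does not hold at Idle.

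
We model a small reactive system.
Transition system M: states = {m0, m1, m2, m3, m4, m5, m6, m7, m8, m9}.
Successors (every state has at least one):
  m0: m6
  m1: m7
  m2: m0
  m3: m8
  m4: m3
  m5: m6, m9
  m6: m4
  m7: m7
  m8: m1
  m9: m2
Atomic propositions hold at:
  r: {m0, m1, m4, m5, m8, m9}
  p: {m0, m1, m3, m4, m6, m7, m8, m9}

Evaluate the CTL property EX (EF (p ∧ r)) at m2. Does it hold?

Yes

Sat(p ∧ r) = {m0, m1, m4, m8, m9}
EF (p ∧ r): least fixpoint, start Z0 = {m0, m1, m4, m8, m9}, add states with some successor in Z. Z1 = {m0, m1, m2, m3, m4, m5, m6, m8, m9}; fixed.
Sat(EF (p ∧ r)) = {m0, m1, m2, m3, m4, m5, m6, m8, m9}
Sat(EX (EF (p ∧ r))) = {s : some successor in {m0, m1, m2, m3, m4, m5, m6, m8, m9}} = {m0, m2, m3, m4, m5, m6, m8, m9}
m2 ∈ Sat(EX (EF (p ∧ r))) = {m0, m2, m3, m4, m5, m6, m8, m9}, so the formula holds at m2.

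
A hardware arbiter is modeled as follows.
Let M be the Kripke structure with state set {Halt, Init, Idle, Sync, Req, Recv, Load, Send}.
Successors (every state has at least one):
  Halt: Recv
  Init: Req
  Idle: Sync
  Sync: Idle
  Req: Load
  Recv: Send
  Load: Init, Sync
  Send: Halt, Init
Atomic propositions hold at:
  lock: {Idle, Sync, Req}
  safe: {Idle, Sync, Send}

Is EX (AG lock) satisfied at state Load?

Yes

AG lock: greatest fixpoint, start Z0 = {Idle, Sync, Req}, keep only states in Sat with every successor in Z. Z1 = {Idle, Sync}; fixed.
Sat(AG lock) = {Idle, Sync}
Sat(EX (AG lock)) = {s : some successor in {Idle, Sync}} = {Idle, Sync, Load}
Load ∈ Sat(EX (AG lock)) = {Idle, Sync, Load}, so the formula holds at Load.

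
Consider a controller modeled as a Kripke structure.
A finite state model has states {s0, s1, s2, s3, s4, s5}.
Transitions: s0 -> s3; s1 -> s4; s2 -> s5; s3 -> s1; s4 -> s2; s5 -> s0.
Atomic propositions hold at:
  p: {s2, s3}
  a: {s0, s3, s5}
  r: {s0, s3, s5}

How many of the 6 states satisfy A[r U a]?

A[r U a]: least fixpoint, start Z0 = Sat(a) = {s0, s3, s5}, add states in Sat(r) with every successor in Z. Already a fixed point.
Sat(A[r U a]) = {s0, s3, s5}
|Sat(A[r U a])| = |{s0, s3, s5}| = 3.

3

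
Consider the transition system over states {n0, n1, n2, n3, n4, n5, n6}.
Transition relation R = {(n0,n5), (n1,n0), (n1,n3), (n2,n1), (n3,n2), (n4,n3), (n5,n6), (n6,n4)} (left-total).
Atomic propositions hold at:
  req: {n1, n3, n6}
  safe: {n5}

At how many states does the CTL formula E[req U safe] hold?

1

E[req U safe]: least fixpoint, start Z0 = Sat(safe) = {n5}, add states in Sat(req) with some successor in Z. Already a fixed point.
Sat(E[req U safe]) = {n5}
|Sat(E[req U safe])| = |{n5}| = 1.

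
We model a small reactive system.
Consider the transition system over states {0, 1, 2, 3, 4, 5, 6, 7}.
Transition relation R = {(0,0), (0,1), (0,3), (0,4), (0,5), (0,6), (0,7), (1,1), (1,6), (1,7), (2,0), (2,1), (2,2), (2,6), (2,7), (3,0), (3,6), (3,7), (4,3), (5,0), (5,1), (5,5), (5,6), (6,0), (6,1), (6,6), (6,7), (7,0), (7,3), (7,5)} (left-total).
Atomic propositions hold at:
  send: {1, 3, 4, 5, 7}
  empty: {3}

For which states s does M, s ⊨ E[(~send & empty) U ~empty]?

{0, 1, 2, 4, 5, 6, 7}

Sat(~send) = {0, 2, 6}
Sat(~send & empty) = ∅
Sat(~empty) = {0, 1, 2, 4, 5, 6, 7}
E[(~send & empty) U ~empty]: least fixpoint, start Z0 = Sat(~empty) = {0, 1, 2, 4, 5, 6, 7}, add states in Sat(~send & empty) with some successor in Z. Already a fixed point.
Sat(E[(~send & empty) U ~empty]) = {0, 1, 2, 4, 5, 6, 7}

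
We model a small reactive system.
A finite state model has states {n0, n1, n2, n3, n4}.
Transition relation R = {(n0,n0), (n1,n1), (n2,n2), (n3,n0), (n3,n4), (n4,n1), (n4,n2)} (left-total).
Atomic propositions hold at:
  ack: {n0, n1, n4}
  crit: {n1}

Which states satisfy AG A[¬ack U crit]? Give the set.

Sat(¬ack) = {n2, n3}
A[¬ack U crit]: least fixpoint, start Z0 = Sat(crit) = {n1}, add states in Sat(¬ack) with every successor in Z. Already a fixed point.
Sat(A[¬ack U crit]) = {n1}
AG A[¬ack U crit]: greatest fixpoint, start Z0 = {n1}, keep only states in Sat with every successor in Z. Already a fixed point.
Sat(AG A[¬ack U crit]) = {n1}

{n1}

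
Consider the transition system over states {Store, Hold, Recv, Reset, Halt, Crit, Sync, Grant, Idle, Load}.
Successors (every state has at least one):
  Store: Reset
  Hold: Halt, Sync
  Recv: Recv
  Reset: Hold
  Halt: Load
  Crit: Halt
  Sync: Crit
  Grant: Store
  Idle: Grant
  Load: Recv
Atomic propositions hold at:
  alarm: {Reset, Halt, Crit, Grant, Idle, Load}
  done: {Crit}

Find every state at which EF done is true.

EF done: least fixpoint, start Z0 = {Crit}, add states with some successor in Z. Z1 = {Crit, Sync}; Z2 = {Hold, Crit, Sync}; Z3 = {Hold, Reset, Crit, Sync}; Z4 = {Store, Hold, Reset, Crit, Sync}; Z5 = {Store, Hold, Reset, Crit, Sync, Grant}; Z6 = {Store, Hold, Reset, Crit, Sync, Grant, Idle}; fixed.
Sat(EF done) = {Store, Hold, Reset, Crit, Sync, Grant, Idle}

{Store, Hold, Reset, Crit, Sync, Grant, Idle}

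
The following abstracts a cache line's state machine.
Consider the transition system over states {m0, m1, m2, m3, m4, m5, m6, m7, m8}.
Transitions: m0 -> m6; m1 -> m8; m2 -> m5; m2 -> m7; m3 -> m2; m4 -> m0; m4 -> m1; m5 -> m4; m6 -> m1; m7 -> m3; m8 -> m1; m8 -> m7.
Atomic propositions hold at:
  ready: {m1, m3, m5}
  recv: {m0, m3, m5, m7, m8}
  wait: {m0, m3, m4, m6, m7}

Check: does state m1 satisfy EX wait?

Sat(EX wait) = {s : some successor in {m0, m3, m4, m6, m7}} = {m0, m2, m4, m5, m7, m8}
m1 ∉ Sat(EX wait) = {m0, m2, m4, m5, m7, m8}, so the formula does not hold at m1.

No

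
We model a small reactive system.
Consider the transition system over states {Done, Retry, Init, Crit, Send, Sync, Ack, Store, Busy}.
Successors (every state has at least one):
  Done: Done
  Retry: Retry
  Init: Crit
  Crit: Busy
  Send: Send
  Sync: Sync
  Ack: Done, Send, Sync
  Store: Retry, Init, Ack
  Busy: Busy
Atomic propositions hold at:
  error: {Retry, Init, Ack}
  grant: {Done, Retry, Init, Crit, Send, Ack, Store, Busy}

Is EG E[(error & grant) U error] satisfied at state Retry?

Yes

Sat(error & grant) = {Retry, Init, Ack}
E[(error & grant) U error]: least fixpoint, start Z0 = Sat(error) = {Retry, Init, Ack}, add states in Sat(error & grant) with some successor in Z. Already a fixed point.
Sat(E[(error & grant) U error]) = {Retry, Init, Ack}
EG E[(error & grant) U error]: greatest fixpoint, start Z0 = {Retry, Init, Ack}, keep only states in Sat with some successor in Z. Z1 = {Retry}; fixed.
Sat(EG E[(error & grant) U error]) = {Retry}
Retry ∈ Sat(EG E[(error & grant) U error]) = {Retry}, so the formula holds at Retry.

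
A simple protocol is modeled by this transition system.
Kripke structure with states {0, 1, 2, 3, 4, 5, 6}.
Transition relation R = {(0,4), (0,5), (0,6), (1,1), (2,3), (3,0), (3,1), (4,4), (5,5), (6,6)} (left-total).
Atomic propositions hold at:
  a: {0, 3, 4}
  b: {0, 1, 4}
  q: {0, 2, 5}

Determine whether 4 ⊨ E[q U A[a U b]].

A[a U b]: least fixpoint, start Z0 = Sat(b) = {0, 1, 4}, add states in Sat(a) with every successor in Z. Z1 = {0, 1, 3, 4}; fixed.
Sat(A[a U b]) = {0, 1, 3, 4}
E[q U A[a U b]]: least fixpoint, start Z0 = Sat(A[a U b]) = {0, 1, 3, 4}, add states in Sat(q) with some successor in Z. Z1 = {0, 1, 2, 3, 4}; fixed.
Sat(E[q U A[a U b]]) = {0, 1, 2, 3, 4}
4 ∈ Sat(E[q U A[a U b]]) = {0, 1, 2, 3, 4}, so the formula holds at 4.

Yes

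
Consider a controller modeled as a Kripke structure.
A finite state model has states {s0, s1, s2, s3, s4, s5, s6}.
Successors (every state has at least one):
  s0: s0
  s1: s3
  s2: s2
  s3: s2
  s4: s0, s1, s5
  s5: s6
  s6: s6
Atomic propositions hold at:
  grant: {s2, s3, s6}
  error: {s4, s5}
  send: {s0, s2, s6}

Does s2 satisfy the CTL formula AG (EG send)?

EG send: greatest fixpoint, start Z0 = {s0, s2, s6}, keep only states in Sat with some successor in Z. Already a fixed point.
Sat(EG send) = {s0, s2, s6}
AG (EG send): greatest fixpoint, start Z0 = {s0, s2, s6}, keep only states in Sat with every successor in Z. Already a fixed point.
Sat(AG (EG send)) = {s0, s2, s6}
s2 ∈ Sat(AG (EG send)) = {s0, s2, s6}, so the formula holds at s2.

Yes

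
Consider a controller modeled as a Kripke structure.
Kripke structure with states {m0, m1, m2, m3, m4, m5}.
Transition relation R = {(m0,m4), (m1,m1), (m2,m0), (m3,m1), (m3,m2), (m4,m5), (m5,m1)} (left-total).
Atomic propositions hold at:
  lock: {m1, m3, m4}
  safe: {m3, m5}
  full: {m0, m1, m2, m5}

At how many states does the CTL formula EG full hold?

2

EG full: greatest fixpoint, start Z0 = {m0, m1, m2, m5}, keep only states in Sat with some successor in Z. Z1 = {m1, m2, m5}; Z2 = {m1, m5}; fixed.
Sat(EG full) = {m1, m5}
|Sat(EG full)| = |{m1, m5}| = 2.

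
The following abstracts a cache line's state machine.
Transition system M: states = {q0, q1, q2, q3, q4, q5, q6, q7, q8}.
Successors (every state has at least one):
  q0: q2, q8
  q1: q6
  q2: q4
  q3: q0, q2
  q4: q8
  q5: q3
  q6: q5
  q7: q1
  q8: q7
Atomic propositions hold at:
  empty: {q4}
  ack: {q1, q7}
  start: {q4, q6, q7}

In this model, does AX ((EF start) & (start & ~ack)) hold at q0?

No

EF start: least fixpoint, start Z0 = {q4, q6, q7}, add states with some successor in Z. Z1 = {q1, q2, q4, q6, q7, q8}; Z2 = {q0, q1, q2, q3, q4, q6, q7, q8}; Z3 = {q0, q1, q2, q3, q4, q5, q6, q7, q8}; fixed.
Sat(EF start) = {q0, q1, q2, q3, q4, q5, q6, q7, q8}
Sat(~ack) = {q0, q2, q3, q4, q5, q6, q8}
Sat(start & ~ack) = {q4, q6}
Sat((EF start) & (start & ~ack)) = {q4, q6}
Sat(AX ((EF start) & (start & ~ack))) = {s : every successor in {q4, q6}} = {q1, q2}
q0 ∉ Sat(AX ((EF start) & (start & ~ack))) = {q1, q2}, so the formula does not hold at q0.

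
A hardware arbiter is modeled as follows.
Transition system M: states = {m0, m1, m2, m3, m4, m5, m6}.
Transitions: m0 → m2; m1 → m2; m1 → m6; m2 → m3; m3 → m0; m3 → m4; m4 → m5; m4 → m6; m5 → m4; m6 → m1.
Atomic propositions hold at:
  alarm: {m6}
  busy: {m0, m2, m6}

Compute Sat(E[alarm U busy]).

E[alarm U busy]: least fixpoint, start Z0 = Sat(busy) = {m0, m2, m6}, add states in Sat(alarm) with some successor in Z. Already a fixed point.
Sat(E[alarm U busy]) = {m0, m2, m6}

{m0, m2, m6}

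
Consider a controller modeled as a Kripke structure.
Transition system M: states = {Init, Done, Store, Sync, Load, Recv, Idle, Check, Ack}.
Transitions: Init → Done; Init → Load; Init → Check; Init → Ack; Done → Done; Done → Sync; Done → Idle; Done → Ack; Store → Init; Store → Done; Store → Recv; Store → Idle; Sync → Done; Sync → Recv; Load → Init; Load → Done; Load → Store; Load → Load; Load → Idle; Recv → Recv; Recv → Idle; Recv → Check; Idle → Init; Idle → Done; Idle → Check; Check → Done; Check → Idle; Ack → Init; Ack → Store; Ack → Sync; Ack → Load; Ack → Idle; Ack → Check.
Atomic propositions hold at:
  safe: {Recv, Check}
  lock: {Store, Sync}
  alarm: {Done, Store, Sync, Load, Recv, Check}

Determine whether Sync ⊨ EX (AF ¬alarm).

No

Sat(¬alarm) = {Init, Idle, Ack}
AF ¬alarm: least fixpoint, start Z0 = {Init, Idle, Ack}, add states with every successor in Z. Already a fixed point.
Sat(AF ¬alarm) = {Init, Idle, Ack}
Sat(EX (AF ¬alarm)) = {s : some successor in {Init, Idle, Ack}} = {Init, Done, Store, Load, Recv, Idle, Check, Ack}
Sync ∉ Sat(EX (AF ¬alarm)) = {Init, Done, Store, Load, Recv, Idle, Check, Ack}, so the formula does not hold at Sync.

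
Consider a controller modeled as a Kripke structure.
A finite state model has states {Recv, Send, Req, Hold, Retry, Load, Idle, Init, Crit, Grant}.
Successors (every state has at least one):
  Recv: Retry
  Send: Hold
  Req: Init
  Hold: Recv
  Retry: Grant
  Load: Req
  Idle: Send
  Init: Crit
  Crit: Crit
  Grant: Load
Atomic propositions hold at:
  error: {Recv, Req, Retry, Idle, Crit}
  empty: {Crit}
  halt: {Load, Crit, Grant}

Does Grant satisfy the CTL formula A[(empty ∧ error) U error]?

Sat(empty ∧ error) = {Crit}
A[(empty ∧ error) U error]: least fixpoint, start Z0 = Sat(error) = {Recv, Req, Retry, Idle, Crit}, add states in Sat(empty ∧ error) with every successor in Z. Already a fixed point.
Sat(A[(empty ∧ error) U error]) = {Recv, Req, Retry, Idle, Crit}
Grant ∉ Sat(A[(empty ∧ error) U error]) = {Recv, Req, Retry, Idle, Crit}, so the formula does not hold at Grant.

No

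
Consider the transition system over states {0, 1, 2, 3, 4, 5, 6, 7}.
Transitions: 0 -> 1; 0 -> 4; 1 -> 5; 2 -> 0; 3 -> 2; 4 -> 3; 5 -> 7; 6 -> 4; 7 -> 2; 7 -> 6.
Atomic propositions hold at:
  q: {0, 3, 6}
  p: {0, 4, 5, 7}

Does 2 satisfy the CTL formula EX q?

Sat(EX q) = {s : some successor in {0, 3, 6}} = {2, 4, 7}
2 ∈ Sat(EX q) = {2, 4, 7}, so the formula holds at 2.

Yes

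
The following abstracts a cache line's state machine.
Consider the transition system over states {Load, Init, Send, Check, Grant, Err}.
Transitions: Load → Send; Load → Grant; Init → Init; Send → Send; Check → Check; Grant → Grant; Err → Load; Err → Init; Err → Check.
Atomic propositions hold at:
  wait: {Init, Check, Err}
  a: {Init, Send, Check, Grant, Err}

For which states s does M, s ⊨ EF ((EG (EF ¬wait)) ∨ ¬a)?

Sat(¬wait) = {Load, Send, Grant}
EF ¬wait: least fixpoint, start Z0 = {Load, Send, Grant}, add states with some successor in Z. Z1 = {Load, Send, Grant, Err}; fixed.
Sat(EF ¬wait) = {Load, Send, Grant, Err}
EG (EF ¬wait): greatest fixpoint, start Z0 = {Load, Send, Grant, Err}, keep only states in Sat with some successor in Z. Already a fixed point.
Sat(EG (EF ¬wait)) = {Load, Send, Grant, Err}
Sat(¬a) = {Load}
Sat((EG (EF ¬wait)) ∨ ¬a) = {Load, Send, Grant, Err}
EF ((EG (EF ¬wait)) ∨ ¬a): least fixpoint, start Z0 = {Load, Send, Grant, Err}, add states with some successor in Z. Already a fixed point.
Sat(EF ((EG (EF ¬wait)) ∨ ¬a)) = {Load, Send, Grant, Err}

{Load, Send, Grant, Err}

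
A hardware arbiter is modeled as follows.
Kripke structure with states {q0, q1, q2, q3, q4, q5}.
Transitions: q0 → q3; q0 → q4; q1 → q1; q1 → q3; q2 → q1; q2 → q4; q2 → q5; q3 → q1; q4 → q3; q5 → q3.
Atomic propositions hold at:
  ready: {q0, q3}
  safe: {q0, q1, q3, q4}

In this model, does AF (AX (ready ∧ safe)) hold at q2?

Sat(ready ∧ safe) = {q0, q3}
Sat(AX (ready ∧ safe)) = {s : every successor in {q0, q3}} = {q4, q5}
AF (AX (ready ∧ safe)): least fixpoint, start Z0 = {q4, q5}, add states with every successor in Z. Already a fixed point.
Sat(AF (AX (ready ∧ safe))) = {q4, q5}
q2 ∉ Sat(AF (AX (ready ∧ safe))) = {q4, q5}, so the formula does not hold at q2.

No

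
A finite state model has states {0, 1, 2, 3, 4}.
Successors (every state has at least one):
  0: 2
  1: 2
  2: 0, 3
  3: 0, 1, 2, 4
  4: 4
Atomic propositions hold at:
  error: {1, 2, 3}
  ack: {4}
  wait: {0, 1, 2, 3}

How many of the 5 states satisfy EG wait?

EG wait: greatest fixpoint, start Z0 = {0, 1, 2, 3}, keep only states in Sat with some successor in Z. Already a fixed point.
Sat(EG wait) = {0, 1, 2, 3}
|Sat(EG wait)| = |{0, 1, 2, 3}| = 4.

4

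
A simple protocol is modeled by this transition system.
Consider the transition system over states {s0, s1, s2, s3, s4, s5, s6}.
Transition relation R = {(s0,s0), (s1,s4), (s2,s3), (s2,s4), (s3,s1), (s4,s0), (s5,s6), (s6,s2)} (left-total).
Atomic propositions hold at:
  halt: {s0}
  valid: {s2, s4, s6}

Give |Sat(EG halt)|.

EG halt: greatest fixpoint, start Z0 = {s0}, keep only states in Sat with some successor in Z. Already a fixed point.
Sat(EG halt) = {s0}
|Sat(EG halt)| = |{s0}| = 1.

1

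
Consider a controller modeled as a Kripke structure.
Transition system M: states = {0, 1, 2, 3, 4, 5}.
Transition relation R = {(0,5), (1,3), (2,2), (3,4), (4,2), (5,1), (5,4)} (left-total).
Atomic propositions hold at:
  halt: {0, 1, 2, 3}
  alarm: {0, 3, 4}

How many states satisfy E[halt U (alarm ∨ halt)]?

5

Sat(alarm ∨ halt) = {0, 1, 2, 3, 4}
E[halt U (alarm ∨ halt)]: least fixpoint, start Z0 = Sat((alarm ∨ halt)) = {0, 1, 2, 3, 4}, add states in Sat(halt) with some successor in Z. Already a fixed point.
Sat(E[halt U (alarm ∨ halt)]) = {0, 1, 2, 3, 4}
|Sat(E[halt U (alarm ∨ halt)])| = |{0, 1, 2, 3, 4}| = 5.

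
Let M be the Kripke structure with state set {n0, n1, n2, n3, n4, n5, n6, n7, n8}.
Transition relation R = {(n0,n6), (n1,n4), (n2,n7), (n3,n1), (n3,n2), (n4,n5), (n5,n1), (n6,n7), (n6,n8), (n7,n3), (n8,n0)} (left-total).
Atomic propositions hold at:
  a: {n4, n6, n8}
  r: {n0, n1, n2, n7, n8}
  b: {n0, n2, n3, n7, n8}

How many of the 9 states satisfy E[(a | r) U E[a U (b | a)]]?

Sat(a | r) = {n0, n1, n2, n4, n6, n7, n8}
Sat(b | a) = {n0, n2, n3, n4, n6, n7, n8}
E[a U (b | a)]: least fixpoint, start Z0 = Sat((b | a)) = {n0, n2, n3, n4, n6, n7, n8}, add states in Sat(a) with some successor in Z. Already a fixed point.
Sat(E[a U (b | a)]) = {n0, n2, n3, n4, n6, n7, n8}
E[(a | r) U E[a U (b | a)]]: least fixpoint, start Z0 = Sat(E[a U (b | a)]) = {n0, n2, n3, n4, n6, n7, n8}, add states in Sat(a | r) with some successor in Z. Z1 = {n0, n1, n2, n3, n4, n6, n7, n8}; fixed.
Sat(E[(a | r) U E[a U (b | a)]]) = {n0, n1, n2, n3, n4, n6, n7, n8}
|Sat(E[(a | r) U E[a U (b | a)]])| = |{n0, n1, n2, n3, n4, n6, n7, n8}| = 8.

8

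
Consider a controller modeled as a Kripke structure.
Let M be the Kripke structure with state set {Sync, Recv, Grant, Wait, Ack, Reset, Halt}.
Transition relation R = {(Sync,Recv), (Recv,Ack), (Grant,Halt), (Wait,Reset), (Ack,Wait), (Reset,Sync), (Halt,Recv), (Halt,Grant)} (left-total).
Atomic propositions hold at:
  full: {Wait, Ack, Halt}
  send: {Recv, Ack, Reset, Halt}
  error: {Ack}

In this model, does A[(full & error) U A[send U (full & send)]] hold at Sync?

Sat(full & error) = {Ack}
Sat(full & send) = {Ack, Halt}
A[send U (full & send)]: least fixpoint, start Z0 = Sat((full & send)) = {Ack, Halt}, add states in Sat(send) with every successor in Z. Z1 = {Recv, Ack, Halt}; fixed.
Sat(A[send U (full & send)]) = {Recv, Ack, Halt}
A[(full & error) U A[send U (full & send)]]: least fixpoint, start Z0 = Sat(A[send U (full & send)]) = {Recv, Ack, Halt}, add states in Sat(full & error) with every successor in Z. Already a fixed point.
Sat(A[(full & error) U A[send U (full & send)]]) = {Recv, Ack, Halt}
Sync ∉ Sat(A[(full & error) U A[send U (full & send)]]) = {Recv, Ack, Halt}, so the formula does not hold at Sync.

No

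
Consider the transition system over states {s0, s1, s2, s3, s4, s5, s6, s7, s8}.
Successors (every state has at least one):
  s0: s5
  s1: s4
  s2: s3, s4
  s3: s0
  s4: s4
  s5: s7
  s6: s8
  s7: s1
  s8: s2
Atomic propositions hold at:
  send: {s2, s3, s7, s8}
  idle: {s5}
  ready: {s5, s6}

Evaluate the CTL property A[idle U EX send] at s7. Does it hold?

Sat(EX send) = {s : some successor in {s2, s3, s7, s8}} = {s2, s5, s6, s8}
A[idle U EX send]: least fixpoint, start Z0 = Sat(EX send) = {s2, s5, s6, s8}, add states in Sat(idle) with every successor in Z. Already a fixed point.
Sat(A[idle U EX send]) = {s2, s5, s6, s8}
s7 ∉ Sat(A[idle U EX send]) = {s2, s5, s6, s8}, so the formula does not hold at s7.

No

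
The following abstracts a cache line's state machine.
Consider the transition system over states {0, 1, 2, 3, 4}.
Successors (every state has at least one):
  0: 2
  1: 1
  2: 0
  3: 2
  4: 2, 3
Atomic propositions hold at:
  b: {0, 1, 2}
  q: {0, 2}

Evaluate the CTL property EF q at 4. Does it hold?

Yes

EF q: least fixpoint, start Z0 = {0, 2}, add states with some successor in Z. Z1 = {0, 2, 3, 4}; fixed.
Sat(EF q) = {0, 2, 3, 4}
4 ∈ Sat(EF q) = {0, 2, 3, 4}, so the formula holds at 4.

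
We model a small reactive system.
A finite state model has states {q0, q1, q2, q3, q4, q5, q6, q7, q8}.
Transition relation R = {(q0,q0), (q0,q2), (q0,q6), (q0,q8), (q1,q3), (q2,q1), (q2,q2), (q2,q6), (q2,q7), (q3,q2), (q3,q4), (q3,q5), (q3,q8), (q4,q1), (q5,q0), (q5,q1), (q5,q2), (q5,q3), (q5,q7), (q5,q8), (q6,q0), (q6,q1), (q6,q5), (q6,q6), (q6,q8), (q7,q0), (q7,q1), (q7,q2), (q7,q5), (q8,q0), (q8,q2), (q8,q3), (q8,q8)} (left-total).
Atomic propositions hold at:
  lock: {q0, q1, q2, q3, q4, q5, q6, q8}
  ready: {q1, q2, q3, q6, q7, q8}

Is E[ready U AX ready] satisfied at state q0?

Sat(AX ready) = {s : every successor in {q1, q2, q3, q6, q7, q8}} = {q1, q2, q4}
E[ready U AX ready]: least fixpoint, start Z0 = Sat(AX ready) = {q1, q2, q4}, add states in Sat(ready) with some successor in Z. Z1 = {q1, q2, q3, q4, q6, q7, q8}; fixed.
Sat(E[ready U AX ready]) = {q1, q2, q3, q4, q6, q7, q8}
q0 ∉ Sat(E[ready U AX ready]) = {q1, q2, q3, q4, q6, q7, q8}, so the formula does not hold at q0.

No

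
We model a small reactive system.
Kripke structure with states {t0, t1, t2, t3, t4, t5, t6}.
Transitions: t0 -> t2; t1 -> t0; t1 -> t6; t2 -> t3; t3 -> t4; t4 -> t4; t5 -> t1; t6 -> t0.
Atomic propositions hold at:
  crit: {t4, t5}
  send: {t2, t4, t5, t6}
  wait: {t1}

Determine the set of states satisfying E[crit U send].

{t2, t4, t5, t6}

E[crit U send]: least fixpoint, start Z0 = Sat(send) = {t2, t4, t5, t6}, add states in Sat(crit) with some successor in Z. Already a fixed point.
Sat(E[crit U send]) = {t2, t4, t5, t6}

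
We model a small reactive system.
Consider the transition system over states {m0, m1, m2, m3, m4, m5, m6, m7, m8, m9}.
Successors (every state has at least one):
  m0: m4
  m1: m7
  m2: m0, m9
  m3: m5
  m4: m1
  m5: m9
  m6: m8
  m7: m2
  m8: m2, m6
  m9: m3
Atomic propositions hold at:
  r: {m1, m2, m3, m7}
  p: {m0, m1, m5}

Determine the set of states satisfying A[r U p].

A[r U p]: least fixpoint, start Z0 = Sat(p) = {m0, m1, m5}, add states in Sat(r) with every successor in Z. Z1 = {m0, m1, m3, m5}; fixed.
Sat(A[r U p]) = {m0, m1, m3, m5}

{m0, m1, m3, m5}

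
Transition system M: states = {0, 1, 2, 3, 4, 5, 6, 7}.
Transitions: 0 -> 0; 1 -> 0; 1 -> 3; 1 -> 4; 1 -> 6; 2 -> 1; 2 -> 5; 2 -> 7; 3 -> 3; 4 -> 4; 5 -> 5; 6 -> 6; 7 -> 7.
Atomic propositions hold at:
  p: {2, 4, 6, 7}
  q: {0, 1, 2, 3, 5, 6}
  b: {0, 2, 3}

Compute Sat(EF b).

EF b: least fixpoint, start Z0 = {0, 2, 3}, add states with some successor in Z. Z1 = {0, 1, 2, 3}; fixed.
Sat(EF b) = {0, 1, 2, 3}

{0, 1, 2, 3}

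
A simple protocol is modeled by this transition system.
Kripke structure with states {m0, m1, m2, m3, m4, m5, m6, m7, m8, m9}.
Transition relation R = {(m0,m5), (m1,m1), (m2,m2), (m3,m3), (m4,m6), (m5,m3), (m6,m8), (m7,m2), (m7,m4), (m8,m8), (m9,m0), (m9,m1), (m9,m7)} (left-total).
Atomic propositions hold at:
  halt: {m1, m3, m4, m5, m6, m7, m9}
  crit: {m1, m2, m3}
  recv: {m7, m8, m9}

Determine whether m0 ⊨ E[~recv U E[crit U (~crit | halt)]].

Sat(~recv) = {m0, m1, m2, m3, m4, m5, m6}
Sat(~crit) = {m0, m4, m5, m6, m7, m8, m9}
Sat(~crit | halt) = {m0, m1, m3, m4, m5, m6, m7, m8, m9}
E[crit U (~crit | halt)]: least fixpoint, start Z0 = Sat((~crit | halt)) = {m0, m1, m3, m4, m5, m6, m7, m8, m9}, add states in Sat(crit) with some successor in Z. Already a fixed point.
Sat(E[crit U (~crit | halt)]) = {m0, m1, m3, m4, m5, m6, m7, m8, m9}
E[~recv U E[crit U (~crit | halt)]]: least fixpoint, start Z0 = Sat(E[crit U (~crit | halt)]) = {m0, m1, m3, m4, m5, m6, m7, m8, m9}, add states in Sat(~recv) with some successor in Z. Already a fixed point.
Sat(E[~recv U E[crit U (~crit | halt)]]) = {m0, m1, m3, m4, m5, m6, m7, m8, m9}
m0 ∈ Sat(E[~recv U E[crit U (~crit | halt)]]) = {m0, m1, m3, m4, m5, m6, m7, m8, m9}, so the formula holds at m0.

Yes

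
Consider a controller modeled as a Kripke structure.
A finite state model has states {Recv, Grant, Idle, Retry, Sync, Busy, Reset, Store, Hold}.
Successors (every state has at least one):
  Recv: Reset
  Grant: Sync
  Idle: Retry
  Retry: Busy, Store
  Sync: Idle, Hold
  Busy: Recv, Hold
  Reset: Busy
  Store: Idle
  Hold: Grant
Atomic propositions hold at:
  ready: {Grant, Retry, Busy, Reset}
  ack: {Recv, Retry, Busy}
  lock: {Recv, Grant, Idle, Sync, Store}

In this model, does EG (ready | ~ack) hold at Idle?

Yes

Sat(~ack) = {Grant, Idle, Sync, Reset, Store, Hold}
Sat(ready | ~ack) = {Grant, Idle, Retry, Sync, Busy, Reset, Store, Hold}
EG (ready | ~ack): greatest fixpoint, start Z0 = {Grant, Idle, Retry, Sync, Busy, Reset, Store, Hold}, keep only states in Sat with some successor in Z. Already a fixed point.
Sat(EG (ready | ~ack)) = {Grant, Idle, Retry, Sync, Busy, Reset, Store, Hold}
Idle ∈ Sat(EG (ready | ~ack)) = {Grant, Idle, Retry, Sync, Busy, Reset, Store, Hold}, so the formula holds at Idle.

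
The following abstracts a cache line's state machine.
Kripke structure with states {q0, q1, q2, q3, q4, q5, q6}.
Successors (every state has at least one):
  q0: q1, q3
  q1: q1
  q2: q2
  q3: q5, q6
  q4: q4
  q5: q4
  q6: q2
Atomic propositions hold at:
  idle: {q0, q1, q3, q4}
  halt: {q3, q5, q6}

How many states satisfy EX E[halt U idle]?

5

E[halt U idle]: least fixpoint, start Z0 = Sat(idle) = {q0, q1, q3, q4}, add states in Sat(halt) with some successor in Z. Z1 = {q0, q1, q3, q4, q5}; fixed.
Sat(E[halt U idle]) = {q0, q1, q3, q4, q5}
Sat(EX E[halt U idle]) = {s : some successor in {q0, q1, q3, q4, q5}} = {q0, q1, q3, q4, q5}
|Sat(EX E[halt U idle])| = |{q0, q1, q3, q4, q5}| = 5.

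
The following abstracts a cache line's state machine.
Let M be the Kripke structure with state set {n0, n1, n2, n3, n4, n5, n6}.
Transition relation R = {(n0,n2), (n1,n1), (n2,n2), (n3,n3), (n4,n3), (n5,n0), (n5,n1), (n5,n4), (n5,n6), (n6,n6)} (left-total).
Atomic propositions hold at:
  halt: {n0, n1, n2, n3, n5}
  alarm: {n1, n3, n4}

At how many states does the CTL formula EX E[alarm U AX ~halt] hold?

Sat(~halt) = {n4, n6}
Sat(AX ~halt) = {s : every successor in {n4, n6}} = {n6}
E[alarm U AX ~halt]: least fixpoint, start Z0 = Sat(AX ~halt) = {n6}, add states in Sat(alarm) with some successor in Z. Already a fixed point.
Sat(E[alarm U AX ~halt]) = {n6}
Sat(EX E[alarm U AX ~halt]) = {s : some successor in {n6}} = {n5, n6}
|Sat(EX E[alarm U AX ~halt])| = |{n5, n6}| = 2.

2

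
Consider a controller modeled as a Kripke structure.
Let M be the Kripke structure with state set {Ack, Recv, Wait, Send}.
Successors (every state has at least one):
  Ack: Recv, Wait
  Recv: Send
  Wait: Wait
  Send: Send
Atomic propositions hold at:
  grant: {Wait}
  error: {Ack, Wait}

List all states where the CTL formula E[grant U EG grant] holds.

{Wait}

EG grant: greatest fixpoint, start Z0 = {Wait}, keep only states in Sat with some successor in Z. Already a fixed point.
Sat(EG grant) = {Wait}
E[grant U EG grant]: least fixpoint, start Z0 = Sat(EG grant) = {Wait}, add states in Sat(grant) with some successor in Z. Already a fixed point.
Sat(E[grant U EG grant]) = {Wait}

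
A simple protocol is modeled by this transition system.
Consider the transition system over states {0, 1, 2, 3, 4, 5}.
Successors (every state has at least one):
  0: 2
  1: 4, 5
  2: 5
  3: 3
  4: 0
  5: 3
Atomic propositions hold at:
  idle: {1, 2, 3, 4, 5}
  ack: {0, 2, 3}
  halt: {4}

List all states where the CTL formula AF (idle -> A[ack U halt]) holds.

A[ack U halt]: least fixpoint, start Z0 = Sat(halt) = {4}, add states in Sat(ack) with every successor in Z. Already a fixed point.
Sat(A[ack U halt]) = {4}
Sat(idle -> A[ack U halt]) = {0, 4}
AF (idle -> A[ack U halt]): least fixpoint, start Z0 = {0, 4}, add states with every successor in Z. Already a fixed point.
Sat(AF (idle -> A[ack U halt])) = {0, 4}

{0, 4}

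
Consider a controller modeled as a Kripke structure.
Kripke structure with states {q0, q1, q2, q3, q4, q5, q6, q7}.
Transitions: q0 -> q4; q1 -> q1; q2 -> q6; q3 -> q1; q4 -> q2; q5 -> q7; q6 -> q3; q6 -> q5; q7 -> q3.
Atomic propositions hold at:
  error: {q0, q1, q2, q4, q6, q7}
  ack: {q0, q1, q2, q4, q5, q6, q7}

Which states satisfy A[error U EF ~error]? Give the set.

Sat(~error) = {q3, q5}
EF ~error: least fixpoint, start Z0 = {q3, q5}, add states with some successor in Z. Z1 = {q3, q5, q6, q7}; Z2 = {q2, q3, q5, q6, q7}; Z3 = {q2, q3, q4, q5, q6, q7}; Z4 = {q0, q2, q3, q4, q5, q6, q7}; fixed.
Sat(EF ~error) = {q0, q2, q3, q4, q5, q6, q7}
A[error U EF ~error]: least fixpoint, start Z0 = Sat(EF ~error) = {q0, q2, q3, q4, q5, q6, q7}, add states in Sat(error) with every successor in Z. Already a fixed point.
Sat(A[error U EF ~error]) = {q0, q2, q3, q4, q5, q6, q7}

{q0, q2, q3, q4, q5, q6, q7}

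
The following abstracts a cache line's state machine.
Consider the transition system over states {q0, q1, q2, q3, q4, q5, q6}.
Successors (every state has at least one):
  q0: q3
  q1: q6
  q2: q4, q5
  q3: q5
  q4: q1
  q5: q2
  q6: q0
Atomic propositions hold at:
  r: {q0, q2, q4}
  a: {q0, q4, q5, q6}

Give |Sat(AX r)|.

Sat(AX r) = {s : every successor in {q0, q2, q4}} = {q5, q6}
|Sat(AX r)| = |{q5, q6}| = 2.

2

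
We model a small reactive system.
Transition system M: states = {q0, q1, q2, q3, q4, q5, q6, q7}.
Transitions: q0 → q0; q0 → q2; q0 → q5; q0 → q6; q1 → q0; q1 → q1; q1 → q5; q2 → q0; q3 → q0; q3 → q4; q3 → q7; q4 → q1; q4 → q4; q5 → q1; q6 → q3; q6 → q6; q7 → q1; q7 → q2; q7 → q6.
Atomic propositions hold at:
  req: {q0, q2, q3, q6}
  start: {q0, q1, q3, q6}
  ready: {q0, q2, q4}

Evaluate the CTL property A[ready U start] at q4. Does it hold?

No

A[ready U start]: least fixpoint, start Z0 = Sat(start) = {q0, q1, q3, q6}, add states in Sat(ready) with every successor in Z. Z1 = {q0, q1, q2, q3, q6}; fixed.
Sat(A[ready U start]) = {q0, q1, q2, q3, q6}
q4 ∉ Sat(A[ready U start]) = {q0, q1, q2, q3, q6}, so the formula does not hold at q4.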